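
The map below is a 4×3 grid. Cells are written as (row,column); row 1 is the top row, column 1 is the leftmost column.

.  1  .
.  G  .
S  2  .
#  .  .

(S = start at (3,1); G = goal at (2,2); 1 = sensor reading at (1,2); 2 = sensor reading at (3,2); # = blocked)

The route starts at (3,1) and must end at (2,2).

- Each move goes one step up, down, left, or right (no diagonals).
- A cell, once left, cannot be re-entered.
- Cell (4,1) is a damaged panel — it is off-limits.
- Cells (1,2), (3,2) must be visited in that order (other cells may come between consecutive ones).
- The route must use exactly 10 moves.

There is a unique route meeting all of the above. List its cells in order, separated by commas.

(3,1), (2,1), (1,1), (1,2), (1,3), (2,3), (3,3), (4,3), (4,2), (3,2), (2,2)

The waypoints must appear in the order (1,2), (3,2), with no cell reused.
Route from (3,1): up 2 to (1,1), right 2 to (1,3), down 3 to (4,3), left 1 to (4,2), up 2 to (2,2) — 10 moves in all.
Check: order respected (1 at step 3, 2 at step 9); 10 moves as required.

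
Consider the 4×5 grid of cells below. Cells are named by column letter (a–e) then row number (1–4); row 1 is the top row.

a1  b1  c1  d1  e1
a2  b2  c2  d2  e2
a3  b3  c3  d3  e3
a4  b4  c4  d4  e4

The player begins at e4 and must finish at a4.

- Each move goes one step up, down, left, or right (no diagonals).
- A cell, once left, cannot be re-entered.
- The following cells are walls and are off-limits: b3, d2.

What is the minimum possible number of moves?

The Manhattan distance from e4 to a4 is |4−4| + |5−1| = 4, so at least 4 moves are needed.
A route of 4 moves achieves this: e4 → d4 → c4 → b4 → a4.
Since 4 matches the lower bound, it is optimal.

4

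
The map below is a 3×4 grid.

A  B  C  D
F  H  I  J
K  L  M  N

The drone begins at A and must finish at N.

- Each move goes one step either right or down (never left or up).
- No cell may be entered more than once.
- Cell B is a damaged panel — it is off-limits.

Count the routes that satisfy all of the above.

A right/down-only route from A to N makes exactly 2 down-moves and 3 right-moves in some order.
With no other constraints that would be C(5,2) = 10 routes.
Subtract routes through each blocked cell (inclusion–exclusion for overlaps): − through B: 6 → 4.
That gives 4 routes.

4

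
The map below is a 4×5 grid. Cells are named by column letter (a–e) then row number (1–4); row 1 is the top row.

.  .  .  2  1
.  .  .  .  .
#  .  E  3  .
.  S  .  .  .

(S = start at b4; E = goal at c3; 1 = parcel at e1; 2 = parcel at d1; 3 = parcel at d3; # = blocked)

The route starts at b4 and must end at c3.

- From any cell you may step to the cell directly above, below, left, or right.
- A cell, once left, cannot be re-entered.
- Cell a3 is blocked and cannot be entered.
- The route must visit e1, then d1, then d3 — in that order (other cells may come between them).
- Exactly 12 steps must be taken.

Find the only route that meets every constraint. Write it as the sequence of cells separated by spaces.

The waypoints must appear in the order e1, d1, d3, with no cell reused.
Route from b4: right 3 to e4, up 3 to e1, left 2 to c1, down 1 to c2, right 1 to d2, down 1 to d3, left 1 to c3 — 12 moves in all.
Check: order respected (1 at step 6, 2 at step 7, 3 at step 11); 12 moves as required.

b4 c4 d4 e4 e3 e2 e1 d1 c1 c2 d2 d3 c3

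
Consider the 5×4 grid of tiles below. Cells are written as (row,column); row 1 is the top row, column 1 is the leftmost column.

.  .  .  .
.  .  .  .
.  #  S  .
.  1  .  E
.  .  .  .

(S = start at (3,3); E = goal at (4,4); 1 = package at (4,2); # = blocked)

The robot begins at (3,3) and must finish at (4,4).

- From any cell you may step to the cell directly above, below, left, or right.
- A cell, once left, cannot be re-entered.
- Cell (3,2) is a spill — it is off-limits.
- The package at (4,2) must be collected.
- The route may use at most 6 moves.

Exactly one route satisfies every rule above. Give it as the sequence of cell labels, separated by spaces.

(3,3) (4,3) (4,2) (5,2) (5,3) (5,4) (4,4)

The budget equals the shortest possible length, so every move has to be on a shortest route through the required cells.
Route from (3,3): down to (4,3), left to (4,2), down to (5,2), 2× right (reaching (5,4)), up to (4,4) — 6 moves in all.
Check: all required cells visited; 6 ≤ 6 moves.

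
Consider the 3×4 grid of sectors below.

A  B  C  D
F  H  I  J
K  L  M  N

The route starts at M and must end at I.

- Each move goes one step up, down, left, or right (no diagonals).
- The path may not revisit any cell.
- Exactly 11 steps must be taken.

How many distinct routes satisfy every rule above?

Need simple routes of exactly 11 moves from M to I (Manhattan distance 1, so 5 moves are spent on a detour and 5 undoing it).
Enumerating: M N J D C B A F K L H I.
That gives 1 route.

1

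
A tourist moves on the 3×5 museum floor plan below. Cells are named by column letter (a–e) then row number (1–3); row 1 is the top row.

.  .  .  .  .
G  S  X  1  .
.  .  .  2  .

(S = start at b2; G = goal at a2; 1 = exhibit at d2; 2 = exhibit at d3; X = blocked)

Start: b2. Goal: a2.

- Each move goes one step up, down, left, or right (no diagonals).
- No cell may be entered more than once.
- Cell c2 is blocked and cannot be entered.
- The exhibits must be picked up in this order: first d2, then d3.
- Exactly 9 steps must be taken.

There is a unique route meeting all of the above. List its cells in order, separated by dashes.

The waypoints must appear in the order d2, d3, with no cell reused.
Route from b2: up 1 to b1, right 2 to d1, down 2 to d3, left 3 to a3, up 1 to a2 — 9 moves in all.
Check: order respected (1 at step 4, 2 at step 5); 9 moves as required.

b2 - b1 - c1 - d1 - d2 - d3 - c3 - b3 - a3 - a2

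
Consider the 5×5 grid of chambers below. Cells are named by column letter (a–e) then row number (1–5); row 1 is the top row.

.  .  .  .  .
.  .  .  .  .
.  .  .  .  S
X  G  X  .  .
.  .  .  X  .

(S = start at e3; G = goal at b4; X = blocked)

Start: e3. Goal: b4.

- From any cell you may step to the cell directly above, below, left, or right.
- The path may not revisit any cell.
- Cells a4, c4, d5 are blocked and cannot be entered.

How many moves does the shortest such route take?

The Manhattan distance from e3 to b4 is |3−4| + |5−2| = 4, so at least 4 moves are needed.
A route of 4 moves achieves this: e3 → d3 → c3 → b3 → b4.
Since 4 matches the lower bound, it is optimal.

4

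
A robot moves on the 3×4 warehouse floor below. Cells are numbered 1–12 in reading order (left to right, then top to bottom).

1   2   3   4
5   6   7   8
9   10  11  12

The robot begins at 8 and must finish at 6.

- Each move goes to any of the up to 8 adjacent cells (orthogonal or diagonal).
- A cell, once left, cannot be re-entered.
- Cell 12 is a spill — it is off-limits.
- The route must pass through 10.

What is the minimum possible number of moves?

Any route passes through 10 somewhere between 8 and 6. Summing Chebyshev distances along the two legs (8 → 10 → 6) gives a lower bound of 2 + 1 = 3 moves.
A route of 3 moves achieves this: 8 → 7 → 10 → 6.
Since 3 matches the lower bound, it is optimal.

3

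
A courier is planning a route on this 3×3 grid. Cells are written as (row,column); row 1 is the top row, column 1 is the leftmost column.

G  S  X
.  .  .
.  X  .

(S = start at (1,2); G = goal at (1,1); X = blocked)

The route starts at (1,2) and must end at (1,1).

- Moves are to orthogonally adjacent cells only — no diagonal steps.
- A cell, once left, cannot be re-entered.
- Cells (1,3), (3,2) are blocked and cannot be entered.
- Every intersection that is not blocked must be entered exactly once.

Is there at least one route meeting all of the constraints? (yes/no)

no

Cell (3,1) has only one open neighbour but is neither the start nor the goal, so a Hamiltonian route would have to both enter and leave it through the same neighbour — impossible without revisiting.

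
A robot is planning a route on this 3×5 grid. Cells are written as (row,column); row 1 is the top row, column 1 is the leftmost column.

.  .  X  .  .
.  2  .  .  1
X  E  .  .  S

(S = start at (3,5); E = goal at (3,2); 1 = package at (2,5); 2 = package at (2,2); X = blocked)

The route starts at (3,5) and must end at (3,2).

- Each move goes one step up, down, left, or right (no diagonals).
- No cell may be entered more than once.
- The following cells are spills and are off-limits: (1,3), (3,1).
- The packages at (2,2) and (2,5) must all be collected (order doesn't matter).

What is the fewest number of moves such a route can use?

Any route passes through (2,2) and (2,5) in some order between (3,5) and (3,2). Summing Manhattan distances along each leg and taking the cheapest ordering ((3,5) → (2,5) → (2,2) → (3,2)) gives a lower bound of 1 + 3 + 1 = 5 moves.
A route of 5 moves achieves this: (3,5) → (2,5) → (2,4) → (2,3) → (2,2) → (3,2).
Since 5 matches the lower bound, it is optimal.

5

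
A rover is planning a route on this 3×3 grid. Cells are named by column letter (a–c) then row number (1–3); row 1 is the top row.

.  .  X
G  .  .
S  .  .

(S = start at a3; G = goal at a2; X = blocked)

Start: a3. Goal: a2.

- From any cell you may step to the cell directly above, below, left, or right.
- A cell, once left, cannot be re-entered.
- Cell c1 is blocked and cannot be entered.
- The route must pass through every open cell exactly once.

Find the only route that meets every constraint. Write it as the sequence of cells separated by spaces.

Need to visit all 8 open cells exactly once, starting at a3 and ending at a2.
Cell c2 has only two open neighbours (c3 and b2), so the path must pass straight through it: one of those is the cell it's entered from and the other is where it exits.
Route from a3: 2× right (reaching c3), up to c2, left to b2, up to b1, left to a1, down to a2 — 7 moves in all.
Check: all 8 open cells covered.

a3 b3 c3 c2 b2 b1 a1 a2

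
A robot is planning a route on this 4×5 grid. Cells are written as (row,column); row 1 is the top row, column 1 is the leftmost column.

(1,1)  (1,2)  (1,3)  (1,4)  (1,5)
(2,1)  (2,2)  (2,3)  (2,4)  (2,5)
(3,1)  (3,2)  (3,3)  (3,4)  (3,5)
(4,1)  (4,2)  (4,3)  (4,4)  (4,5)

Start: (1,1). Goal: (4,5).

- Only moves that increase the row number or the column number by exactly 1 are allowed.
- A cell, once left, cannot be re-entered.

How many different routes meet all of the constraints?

A right/down-only route from (1,1) to (4,5) makes exactly 3 down-moves and 4 right-moves in some order.
With no other constraints that would be C(7,3) = 35 routes.
That gives 35 routes.

35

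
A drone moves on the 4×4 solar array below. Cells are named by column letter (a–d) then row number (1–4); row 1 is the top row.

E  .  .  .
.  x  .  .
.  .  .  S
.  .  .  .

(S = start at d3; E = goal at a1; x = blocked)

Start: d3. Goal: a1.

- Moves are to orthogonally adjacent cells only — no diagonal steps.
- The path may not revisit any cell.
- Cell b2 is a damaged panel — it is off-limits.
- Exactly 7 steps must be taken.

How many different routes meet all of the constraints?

Need simple routes of exactly 7 moves from d3 to a1 (Manhattan distance 5, so 1 moves are spent on a detour and 1 undoing it).
Branch systematically from the start, pruning whenever the remaining move budget drops below the Manhattan distance to a1 or differs from it in parity. Grouping the completions by first move — via d2: 1; via d4: 4; via c3: 4 — and summing: 1 + 4 + 4 = 9.
That gives 9 routes.

9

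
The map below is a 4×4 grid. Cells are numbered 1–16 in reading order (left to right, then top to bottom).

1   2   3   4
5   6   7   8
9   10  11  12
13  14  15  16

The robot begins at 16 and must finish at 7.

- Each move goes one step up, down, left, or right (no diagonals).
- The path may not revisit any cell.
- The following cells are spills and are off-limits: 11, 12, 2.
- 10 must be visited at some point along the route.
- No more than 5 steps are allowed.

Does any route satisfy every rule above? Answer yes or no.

One route that works: 16 → 15 → 14 → 10 → 6 → 7.

yes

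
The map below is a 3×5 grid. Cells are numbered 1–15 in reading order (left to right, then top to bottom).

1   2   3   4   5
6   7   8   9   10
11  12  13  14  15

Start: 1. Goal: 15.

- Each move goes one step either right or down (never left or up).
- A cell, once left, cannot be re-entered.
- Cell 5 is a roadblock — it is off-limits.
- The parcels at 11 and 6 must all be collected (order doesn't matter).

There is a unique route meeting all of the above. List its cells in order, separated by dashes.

Moves only go right or down, so the column and row indices never decrease.
Route from 1: 2× down (reaching 11), 4× right (reaching 15) — 6 moves in all.
Check: all required cells visited.

1 - 6 - 11 - 12 - 13 - 14 - 15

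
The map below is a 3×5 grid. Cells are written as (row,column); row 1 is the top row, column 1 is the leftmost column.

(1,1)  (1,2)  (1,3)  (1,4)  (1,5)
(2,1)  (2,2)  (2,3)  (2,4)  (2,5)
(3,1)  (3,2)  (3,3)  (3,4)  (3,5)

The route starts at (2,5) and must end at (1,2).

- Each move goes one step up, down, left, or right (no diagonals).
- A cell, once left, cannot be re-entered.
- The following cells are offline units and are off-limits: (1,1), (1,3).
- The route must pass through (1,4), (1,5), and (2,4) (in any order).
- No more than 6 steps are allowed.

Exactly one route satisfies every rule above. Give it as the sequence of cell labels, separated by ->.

Any route must reach (1,4), (1,5), and (2,4) and still end at (1,2) within 6 moves, so the order of the required stops is forced.
Route from (2,5): up to (1,5), left to (1,4), down to (2,4), 2× left (reaching (2,2)), up to (1,2) — 6 moves in all.
Check: all required cells visited; 6 ≤ 6 moves.

(2,5) -> (1,5) -> (1,4) -> (2,4) -> (2,3) -> (2,2) -> (1,2)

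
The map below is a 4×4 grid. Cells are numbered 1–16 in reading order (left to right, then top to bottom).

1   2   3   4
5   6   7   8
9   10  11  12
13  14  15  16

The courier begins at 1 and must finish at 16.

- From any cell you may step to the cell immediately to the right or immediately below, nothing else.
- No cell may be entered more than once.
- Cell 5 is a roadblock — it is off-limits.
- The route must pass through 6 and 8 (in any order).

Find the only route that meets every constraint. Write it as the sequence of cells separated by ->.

Moves only go right or down, so the column and row indices never decrease.
Route from 1: right to 2, down to 6, 2× right (reaching 8), 2× down (reaching 16) — 6 moves in all.
Check: all required cells visited.

1 -> 2 -> 6 -> 7 -> 8 -> 12 -> 16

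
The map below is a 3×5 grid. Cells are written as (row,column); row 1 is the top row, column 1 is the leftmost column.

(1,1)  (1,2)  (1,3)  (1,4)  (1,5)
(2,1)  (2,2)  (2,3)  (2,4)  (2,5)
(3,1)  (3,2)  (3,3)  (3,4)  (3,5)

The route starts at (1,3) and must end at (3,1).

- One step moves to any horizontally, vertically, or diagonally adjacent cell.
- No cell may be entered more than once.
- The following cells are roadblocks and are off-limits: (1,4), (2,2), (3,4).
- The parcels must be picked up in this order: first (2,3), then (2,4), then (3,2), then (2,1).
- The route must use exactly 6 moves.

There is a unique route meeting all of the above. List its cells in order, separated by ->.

(1,3) -> (2,3) -> (2,4) -> (3,3) -> (3,2) -> (2,1) -> (3,1)

The waypoints must appear in the order (2,3), (2,4), (3,2), (2,1), with no cell reused.
Route from (1,3): down 1 to (2,3), right 1 to (2,4), down-left 1 to (3,3), left 1 to (3,2), up-left 1 to (2,1), down 1 to (3,1) — 6 moves in all.
Check: order respected ((2,3) at step 1, (2,4) at step 2, (3,2) at step 4, (2,1) at step 5); 6 moves as required.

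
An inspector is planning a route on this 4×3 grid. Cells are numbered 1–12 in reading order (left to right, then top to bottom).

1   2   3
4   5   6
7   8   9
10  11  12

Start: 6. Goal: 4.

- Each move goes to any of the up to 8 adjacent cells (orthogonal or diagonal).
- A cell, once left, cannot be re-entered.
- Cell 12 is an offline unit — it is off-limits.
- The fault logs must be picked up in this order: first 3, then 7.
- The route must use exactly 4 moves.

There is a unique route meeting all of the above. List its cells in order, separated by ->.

6 -> 3 -> 5 -> 7 -> 4

The waypoints must appear in the order 3, 7, with no cell reused.
Route from 6: up 1 to 3, down-left 2 to 7, up 1 to 4 — 4 moves in all.
Check: order respected (3 at step 1, 7 at step 3); 4 moves as required.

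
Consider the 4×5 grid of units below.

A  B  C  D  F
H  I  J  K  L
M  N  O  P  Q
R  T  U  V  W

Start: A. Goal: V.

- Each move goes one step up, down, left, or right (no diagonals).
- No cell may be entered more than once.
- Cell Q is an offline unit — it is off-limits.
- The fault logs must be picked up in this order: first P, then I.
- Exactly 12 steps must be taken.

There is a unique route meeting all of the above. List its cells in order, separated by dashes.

A - B - C - D - K - P - O - J - I - N - T - U - V

The waypoints must appear in the order P, I, with no cell reused.
Route from A: 3× right (reaching D), 2× down (reaching P), left to O, up to J, left to I, 2× down (reaching T), 2× right (reaching V) — 12 moves in all.
Check: order respected (P at step 5, I at step 8); 12 moves as required.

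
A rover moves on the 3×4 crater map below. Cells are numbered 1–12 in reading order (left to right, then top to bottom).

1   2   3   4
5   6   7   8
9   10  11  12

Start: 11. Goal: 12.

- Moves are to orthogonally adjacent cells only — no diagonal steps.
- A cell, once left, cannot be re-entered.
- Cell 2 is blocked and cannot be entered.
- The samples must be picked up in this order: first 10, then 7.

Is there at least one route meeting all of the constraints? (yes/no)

One route that works: 11 → 10 → 6 → 7 → 8 → 12.

yes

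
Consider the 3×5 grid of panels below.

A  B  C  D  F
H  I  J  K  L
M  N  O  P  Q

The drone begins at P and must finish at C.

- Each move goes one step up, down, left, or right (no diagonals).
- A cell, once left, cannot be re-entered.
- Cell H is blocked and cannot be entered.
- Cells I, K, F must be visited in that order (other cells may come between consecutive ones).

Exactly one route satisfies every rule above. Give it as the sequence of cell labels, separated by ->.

The waypoints must appear in the order I, K, F, with no cell reused.
Route from P: 2× left (reaching N), up to I, 3× right (reaching L), up to F, 2× left (reaching C) — 9 moves in all.
Check: order respected (I at step 3, K at step 5, F at step 7).

P -> O -> N -> I -> J -> K -> L -> F -> D -> C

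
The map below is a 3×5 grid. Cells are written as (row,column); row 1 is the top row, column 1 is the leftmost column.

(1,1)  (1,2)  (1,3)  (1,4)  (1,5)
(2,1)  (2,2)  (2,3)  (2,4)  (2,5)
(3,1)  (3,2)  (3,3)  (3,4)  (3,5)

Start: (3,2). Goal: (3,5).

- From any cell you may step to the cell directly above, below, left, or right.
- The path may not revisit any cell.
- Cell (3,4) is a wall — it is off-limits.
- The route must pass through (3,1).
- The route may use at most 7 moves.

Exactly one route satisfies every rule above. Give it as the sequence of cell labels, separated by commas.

The budget equals the shortest possible length, so every move has to be on a shortest route through the required cells.
Route from (3,2): left to (3,1), up to (2,1), 4× right (reaching (2,5)), down to (3,5) — 7 moves in all.
Check: all required cells visited; 7 ≤ 7 moves.

(3,2), (3,1), (2,1), (2,2), (2,3), (2,4), (2,5), (3,5)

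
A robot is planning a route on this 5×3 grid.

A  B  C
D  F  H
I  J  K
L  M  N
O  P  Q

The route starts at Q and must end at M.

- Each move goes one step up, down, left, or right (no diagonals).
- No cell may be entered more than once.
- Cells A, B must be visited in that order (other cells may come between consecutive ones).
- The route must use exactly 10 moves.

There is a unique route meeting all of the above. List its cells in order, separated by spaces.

Q P O L I D A B F J M

The waypoints must appear in the order A, B, with no cell reused.
Route from Q: left 2 to O, up 4 to A, right 1 to B, down 3 to M — 10 moves in all.
Check: order respected (A at step 6, B at step 7); 10 moves as required.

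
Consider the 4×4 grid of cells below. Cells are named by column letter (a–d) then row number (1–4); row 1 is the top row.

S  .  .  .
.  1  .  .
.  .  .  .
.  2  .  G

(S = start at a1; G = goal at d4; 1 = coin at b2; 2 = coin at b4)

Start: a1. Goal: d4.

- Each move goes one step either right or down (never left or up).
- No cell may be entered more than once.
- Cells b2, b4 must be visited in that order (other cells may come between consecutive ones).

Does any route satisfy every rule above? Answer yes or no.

One route that works: a1 → a2 → b2 → b3 → b4 → c4 → d4.

yes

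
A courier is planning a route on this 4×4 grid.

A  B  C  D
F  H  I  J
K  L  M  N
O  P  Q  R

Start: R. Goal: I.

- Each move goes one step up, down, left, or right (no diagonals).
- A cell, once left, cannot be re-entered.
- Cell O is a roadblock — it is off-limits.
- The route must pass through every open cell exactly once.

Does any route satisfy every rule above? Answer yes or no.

Colour the cells like a checkerboard: each orthogonal step flips colour, so a Hamiltonian route alternates colours. Here there are 8 cells of one colour and 7 of the other, with start on the opposite colour to the goal — the counts and endpoints can't be arranged into an alternating sequence of length 15, so no Hamiltonian route exists.

no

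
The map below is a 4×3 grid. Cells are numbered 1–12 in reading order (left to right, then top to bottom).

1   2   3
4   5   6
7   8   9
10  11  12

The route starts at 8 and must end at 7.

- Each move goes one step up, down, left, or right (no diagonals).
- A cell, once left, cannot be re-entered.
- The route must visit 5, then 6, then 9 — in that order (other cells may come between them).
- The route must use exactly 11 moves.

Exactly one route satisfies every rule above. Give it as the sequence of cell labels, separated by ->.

The waypoints must appear in the order 5, 6, 9, with no cell reused.
Route from 8: up to 5, left to 4, up to 1, 2× right (reaching 3), 3× down (reaching 12), 2× left (reaching 10), up to 7 — 11 moves in all.
Check: order respected (5 at step 1, 6 at step 6, 9 at step 7); 11 moves as required.

8 -> 5 -> 4 -> 1 -> 2 -> 3 -> 6 -> 9 -> 12 -> 11 -> 10 -> 7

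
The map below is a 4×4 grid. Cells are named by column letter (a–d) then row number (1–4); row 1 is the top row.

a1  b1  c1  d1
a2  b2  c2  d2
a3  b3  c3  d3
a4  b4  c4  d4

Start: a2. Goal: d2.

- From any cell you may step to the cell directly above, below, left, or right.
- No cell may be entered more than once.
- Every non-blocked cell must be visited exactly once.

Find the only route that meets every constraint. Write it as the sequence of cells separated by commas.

a2, a1, b1, b2, b3, a3, a4, b4, c4, d4, d3, c3, c2, c1, d1, d2

Need to visit all 16 open cells exactly once, starting at a2 and ending at d2.
Cell a4 has only two open neighbours (a3 and b4), so the path must pass straight through it: one of those is the cell it's entered from and the other is where it exits.
Route from a2: up 1 to a1, right 1 to b1, down 2 to b3, left 1 to a3, down 1 to a4, right 3 to d4, up 1 to d3, left 1 to c3, up 2 to c1, right 1 to d1, down 1 to d2 — 15 moves in all.
Check: all 16 open cells covered.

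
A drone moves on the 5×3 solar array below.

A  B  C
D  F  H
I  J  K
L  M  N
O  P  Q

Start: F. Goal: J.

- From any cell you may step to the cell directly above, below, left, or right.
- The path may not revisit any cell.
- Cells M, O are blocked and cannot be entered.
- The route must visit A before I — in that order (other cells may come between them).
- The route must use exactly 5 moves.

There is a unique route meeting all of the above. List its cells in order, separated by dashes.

F - B - A - D - I - J

The waypoints must appear in the order A, I, with no cell reused.
Route from F: up to B, left to A, 2× down (reaching I), right to J — 5 moves in all.
Check: order respected (A at step 2, I at step 4); 5 moves as required.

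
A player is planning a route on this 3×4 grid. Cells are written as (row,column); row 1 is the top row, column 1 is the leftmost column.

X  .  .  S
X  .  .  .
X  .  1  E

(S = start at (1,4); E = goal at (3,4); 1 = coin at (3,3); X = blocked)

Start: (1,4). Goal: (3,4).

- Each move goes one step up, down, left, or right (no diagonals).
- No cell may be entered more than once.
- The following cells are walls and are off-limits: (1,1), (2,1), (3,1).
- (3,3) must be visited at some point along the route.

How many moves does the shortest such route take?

Any route passes through (3,3) somewhere between (1,4) and (3,4). Summing Manhattan distances along the two legs ((1,4) → (3,3) → (3,4)) gives a lower bound of 3 + 1 = 4 moves.
A route of 4 moves achieves this: (1,4) → (2,4) → (2,3) → (3,3) → (3,4).
Since 4 matches the lower bound, it is optimal.

4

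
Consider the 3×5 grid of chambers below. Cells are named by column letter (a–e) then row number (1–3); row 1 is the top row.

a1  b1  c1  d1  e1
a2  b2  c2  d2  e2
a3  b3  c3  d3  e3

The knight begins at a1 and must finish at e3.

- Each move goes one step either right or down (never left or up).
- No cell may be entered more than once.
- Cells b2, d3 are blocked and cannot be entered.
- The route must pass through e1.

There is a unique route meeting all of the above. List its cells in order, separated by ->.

a1 -> b1 -> c1 -> d1 -> e1 -> e2 -> e3

Moves only go right or down, so the column and row indices never decrease.
Route from a1: 4× right (reaching e1), 2× down (reaching e3) — 6 moves in all.
Check: all required cells visited.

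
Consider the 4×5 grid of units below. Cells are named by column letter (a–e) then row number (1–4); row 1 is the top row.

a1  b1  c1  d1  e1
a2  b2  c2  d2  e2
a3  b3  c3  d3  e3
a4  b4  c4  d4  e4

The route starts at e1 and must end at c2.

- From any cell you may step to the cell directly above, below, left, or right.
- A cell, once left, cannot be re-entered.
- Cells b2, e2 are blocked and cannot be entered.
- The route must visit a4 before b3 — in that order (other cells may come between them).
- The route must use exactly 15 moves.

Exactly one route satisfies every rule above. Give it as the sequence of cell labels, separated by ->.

The waypoints must appear in the order a4, b3, with no cell reused.
Route from e1: left 4 to a1, down 3 to a4, right 1 to b4, up 1 to b3, right 1 to c3, down 1 to c4, right 1 to d4, up 2 to d2, left 1 to c2 — 15 moves in all.
Check: order respected (a4 at step 7, b3 at step 9); 15 moves as required.

e1 -> d1 -> c1 -> b1 -> a1 -> a2 -> a3 -> a4 -> b4 -> b3 -> c3 -> c4 -> d4 -> d3 -> d2 -> c2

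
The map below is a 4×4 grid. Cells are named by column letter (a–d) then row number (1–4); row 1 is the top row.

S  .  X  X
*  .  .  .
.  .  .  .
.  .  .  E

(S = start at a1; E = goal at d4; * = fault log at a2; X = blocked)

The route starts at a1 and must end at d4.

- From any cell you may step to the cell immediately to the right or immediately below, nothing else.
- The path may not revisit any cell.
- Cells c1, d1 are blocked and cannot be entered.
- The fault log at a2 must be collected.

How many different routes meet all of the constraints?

10

A right/down-only route from a1 to d4 makes exactly 3 down-moves and 3 right-moves in some order.
With no other constraints that would be C(6,3) = 20 routes.
Split at a2 and multiply the segment counts (each segment already excludes blocked cells): a1→a2: 1; a2→d4: 10; product = 10.
That gives 10 routes.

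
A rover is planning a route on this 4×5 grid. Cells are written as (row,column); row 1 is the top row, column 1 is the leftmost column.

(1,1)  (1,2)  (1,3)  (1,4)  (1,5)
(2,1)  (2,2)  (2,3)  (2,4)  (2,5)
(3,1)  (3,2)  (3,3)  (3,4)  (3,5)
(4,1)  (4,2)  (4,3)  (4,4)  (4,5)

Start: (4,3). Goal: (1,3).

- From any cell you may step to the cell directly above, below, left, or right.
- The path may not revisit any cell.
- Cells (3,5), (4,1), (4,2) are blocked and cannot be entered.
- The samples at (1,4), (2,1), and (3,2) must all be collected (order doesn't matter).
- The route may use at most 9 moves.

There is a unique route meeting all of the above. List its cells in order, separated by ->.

(4,3) -> (3,3) -> (3,2) -> (3,1) -> (2,1) -> (2,2) -> (2,3) -> (2,4) -> (1,4) -> (1,3)

The 9-move cap with required stops at (1,4), (2,1), (3,2) leaves no slack for detours.
Route from (4,3): up 1 to (3,3), left 2 to (3,1), up 1 to (2,1), right 3 to (2,4), up 1 to (1,4), left 1 to (1,3) — 9 moves in all.
Check: all required cells visited; 9 ≤ 9 moves.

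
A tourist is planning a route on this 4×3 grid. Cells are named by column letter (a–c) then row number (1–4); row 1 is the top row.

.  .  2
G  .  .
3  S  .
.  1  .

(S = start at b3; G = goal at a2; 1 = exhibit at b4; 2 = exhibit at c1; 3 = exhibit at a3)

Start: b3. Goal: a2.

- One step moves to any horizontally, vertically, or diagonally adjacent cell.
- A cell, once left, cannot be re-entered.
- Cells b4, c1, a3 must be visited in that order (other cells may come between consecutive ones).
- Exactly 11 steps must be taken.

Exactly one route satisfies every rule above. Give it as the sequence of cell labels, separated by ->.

The waypoints must appear in the order b4, c1, a3, with no cell reused.
Route from b3: down-left 1 to a4, right 2 to c4, up 3 to c1, left 2 to a1, down-right 1 to b2, down-left 1 to a3, up 1 to a2 — 11 moves in all.
Check: order respected (1 at step 2, 2 at step 6, 3 at step 10); 11 moves as required.

b3 -> a4 -> b4 -> c4 -> c3 -> c2 -> c1 -> b1 -> a1 -> b2 -> a3 -> a2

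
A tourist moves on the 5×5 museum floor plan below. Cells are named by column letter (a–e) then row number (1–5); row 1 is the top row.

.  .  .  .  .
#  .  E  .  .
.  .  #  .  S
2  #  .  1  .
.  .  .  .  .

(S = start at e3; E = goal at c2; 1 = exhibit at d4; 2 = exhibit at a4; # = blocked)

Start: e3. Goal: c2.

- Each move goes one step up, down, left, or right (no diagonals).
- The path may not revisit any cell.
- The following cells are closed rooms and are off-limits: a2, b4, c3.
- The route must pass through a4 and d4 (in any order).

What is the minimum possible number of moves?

11

Any route passes through a4 and d4 in some order between e3 and c2. Summing Manhattan distances along each leg and taking the cheapest ordering (e3 → d4 → a4 → c2) gives a lower bound of 2 + 3 + 4 = 9 moves.
That bound ignores the blocked cells. Measuring each leg by the fewest moves that actually steer around them (e3→d4: 2; d4→a4: 5; a4→c2: 4) raises the lower bound to 11.
A route of 11 moves exists: e3 → e4 → d4 → d5 → c5 → b5 → a5 → a4 → a3 → b3 → b2 → c2.
Since 11 matches that lower bound, it is optimal.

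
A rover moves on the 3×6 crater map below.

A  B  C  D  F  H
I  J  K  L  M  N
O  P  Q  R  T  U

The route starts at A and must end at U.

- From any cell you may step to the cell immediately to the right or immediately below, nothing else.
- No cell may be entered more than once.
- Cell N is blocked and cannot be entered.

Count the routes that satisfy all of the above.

15

A right/down-only route from A to U makes exactly 2 down-moves and 5 right-moves in some order.
With no other constraints that would be C(7,2) = 21 routes.
Subtract routes through each blocked cell (inclusion–exclusion for overlaps): − through N: 6 → 15.
That gives 15 routes.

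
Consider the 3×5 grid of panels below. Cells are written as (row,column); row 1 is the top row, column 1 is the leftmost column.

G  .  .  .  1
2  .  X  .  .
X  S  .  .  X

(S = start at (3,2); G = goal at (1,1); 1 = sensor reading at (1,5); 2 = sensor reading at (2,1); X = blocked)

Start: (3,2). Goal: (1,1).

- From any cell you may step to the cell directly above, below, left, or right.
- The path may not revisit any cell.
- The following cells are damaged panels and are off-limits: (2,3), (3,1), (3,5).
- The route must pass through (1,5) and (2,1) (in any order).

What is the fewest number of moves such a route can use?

11

Any route passes through (1,5) and (2,1) in some order between (3,2) and (1,1). Summing Manhattan distances along each leg and taking the cheapest ordering ((3,2) → (1,5) → (2,1) → (1,1)) gives a lower bound of 5 + 5 + 1 = 11 moves.
A route of 11 moves achieves this: (3,2) → (3,3) → (3,4) → (2,4) → (2,5) → (1,5) → (1,4) → (1,3) → (1,2) → (2,2) → (2,1) → (1,1).
Since 11 matches the lower bound, it is optimal.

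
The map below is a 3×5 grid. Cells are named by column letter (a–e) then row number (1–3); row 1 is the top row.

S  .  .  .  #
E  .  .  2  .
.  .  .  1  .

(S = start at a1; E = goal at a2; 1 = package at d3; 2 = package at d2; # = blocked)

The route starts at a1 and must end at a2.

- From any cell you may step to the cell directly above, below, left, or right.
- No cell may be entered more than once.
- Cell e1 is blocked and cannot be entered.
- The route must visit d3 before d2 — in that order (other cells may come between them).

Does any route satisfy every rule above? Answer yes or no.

Ignoring the required order, 16 revisit-free routes from a1 to a2 pass through all of d3 and d2; the waypoint orders that occur are d2 → d3 (16) — never d3 → d2.

no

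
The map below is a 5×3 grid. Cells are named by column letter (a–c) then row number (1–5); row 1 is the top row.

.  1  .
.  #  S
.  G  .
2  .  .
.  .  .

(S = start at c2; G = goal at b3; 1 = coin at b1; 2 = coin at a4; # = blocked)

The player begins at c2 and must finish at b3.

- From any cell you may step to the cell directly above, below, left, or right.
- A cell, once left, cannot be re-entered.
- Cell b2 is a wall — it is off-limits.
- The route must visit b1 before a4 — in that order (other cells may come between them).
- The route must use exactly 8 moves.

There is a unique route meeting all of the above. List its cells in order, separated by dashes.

c2 - c1 - b1 - a1 - a2 - a3 - a4 - b4 - b3

The waypoints must appear in the order b1, a4, with no cell reused.
Route from c2: up to c1, 2× left (reaching a1), 3× down (reaching a4), right to b4, up to b3 — 8 moves in all.
Check: order respected (1 at step 2, 2 at step 6); 8 moves as required.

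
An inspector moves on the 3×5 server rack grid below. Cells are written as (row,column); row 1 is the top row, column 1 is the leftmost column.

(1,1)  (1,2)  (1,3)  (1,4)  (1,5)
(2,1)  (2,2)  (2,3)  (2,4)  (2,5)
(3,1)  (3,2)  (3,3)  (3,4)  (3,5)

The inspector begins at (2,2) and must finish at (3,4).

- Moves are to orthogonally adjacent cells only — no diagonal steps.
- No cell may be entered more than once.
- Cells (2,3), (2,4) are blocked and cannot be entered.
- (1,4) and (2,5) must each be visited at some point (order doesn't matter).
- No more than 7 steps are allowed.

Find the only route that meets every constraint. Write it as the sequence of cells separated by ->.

(2,2) -> (1,2) -> (1,3) -> (1,4) -> (1,5) -> (2,5) -> (3,5) -> (3,4)

Any route must reach (1,4) and (2,5) and still end at (3,4) within 7 moves, so the order of the required stops is forced.
Route from (2,2): up to (1,2), 3× right (reaching (1,5)), 2× down (reaching (3,5)), left to (3,4) — 7 moves in all.
Check: all required cells visited; 7 ≤ 7 moves.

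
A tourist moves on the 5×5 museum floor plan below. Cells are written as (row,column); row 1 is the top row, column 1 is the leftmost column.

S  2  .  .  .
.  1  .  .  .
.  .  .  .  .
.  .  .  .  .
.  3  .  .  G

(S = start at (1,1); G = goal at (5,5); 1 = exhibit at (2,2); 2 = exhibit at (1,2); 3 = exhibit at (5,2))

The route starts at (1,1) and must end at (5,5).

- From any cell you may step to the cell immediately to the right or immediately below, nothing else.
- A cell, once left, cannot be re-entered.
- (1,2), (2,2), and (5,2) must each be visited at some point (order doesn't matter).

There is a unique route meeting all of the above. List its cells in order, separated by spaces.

Moves only go right or down, so the column and row indices never decrease.
Route from (1,1): right 1 to (1,2), down 4 to (5,2), right 3 to (5,5) — 8 moves in all.
Check: all required cells visited.

(1,1) (1,2) (2,2) (3,2) (4,2) (5,2) (5,3) (5,4) (5,5)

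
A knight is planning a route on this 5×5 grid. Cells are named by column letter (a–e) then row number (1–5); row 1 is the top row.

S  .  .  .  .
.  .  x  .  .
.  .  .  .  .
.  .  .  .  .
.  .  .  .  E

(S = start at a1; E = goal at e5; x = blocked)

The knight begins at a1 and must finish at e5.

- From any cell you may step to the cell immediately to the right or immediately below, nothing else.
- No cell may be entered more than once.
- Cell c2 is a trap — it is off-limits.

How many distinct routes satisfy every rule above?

40

A right/down-only route from a1 to e5 makes exactly 4 down-moves and 4 right-moves in some order.
With no other constraints that would be C(8,4) = 70 routes.
Subtract routes through each blocked cell (inclusion–exclusion for overlaps): − through c2: 30 → 40.
That gives 40 routes.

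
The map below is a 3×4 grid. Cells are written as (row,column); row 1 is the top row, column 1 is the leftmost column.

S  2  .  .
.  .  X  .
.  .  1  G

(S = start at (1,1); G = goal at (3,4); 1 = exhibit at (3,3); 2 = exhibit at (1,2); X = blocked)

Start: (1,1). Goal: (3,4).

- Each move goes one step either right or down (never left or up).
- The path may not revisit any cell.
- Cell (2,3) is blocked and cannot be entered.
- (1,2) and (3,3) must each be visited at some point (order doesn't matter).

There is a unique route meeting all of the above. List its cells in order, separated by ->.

(1,1) -> (1,2) -> (2,2) -> (3,2) -> (3,3) -> (3,4)

Moves only go right or down, so the column and row indices never decrease.
Route from (1,1): right 1 to (1,2), down 2 to (3,2), right 2 to (3,4) — 5 moves in all.
Check: all required cells visited.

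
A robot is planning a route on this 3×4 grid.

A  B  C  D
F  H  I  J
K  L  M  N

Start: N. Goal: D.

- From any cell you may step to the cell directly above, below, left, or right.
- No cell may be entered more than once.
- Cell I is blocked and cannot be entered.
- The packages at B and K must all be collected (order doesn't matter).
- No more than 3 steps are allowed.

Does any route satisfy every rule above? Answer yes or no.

no

Even ignoring the no-revisit rule, getting from N to D, taking the cheapest ordering N → K → B → D needs at least 3 + 3 + 2 = 8 moves (Manhattan distance per leg), which exceeds the 3-move limit.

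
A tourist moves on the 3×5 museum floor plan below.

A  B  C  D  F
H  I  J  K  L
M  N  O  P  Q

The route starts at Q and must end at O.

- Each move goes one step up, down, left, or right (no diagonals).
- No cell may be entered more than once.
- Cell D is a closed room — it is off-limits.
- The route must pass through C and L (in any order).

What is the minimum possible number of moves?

8

Any route passes through C and L in some order between Q and O. Summing Manhattan distances along each leg and taking the cheapest ordering (Q → L → C → O) gives a lower bound of 1 + 3 + 2 = 6 moves.
The shortest route satisfying every rule uses 8 moves: Q → L → K → J → C → B → I → N → O.
The bound of 6 isn't tight here; checking systematically, no route of length 6 through 7 satisfies every constraint, so 8 is the minimum.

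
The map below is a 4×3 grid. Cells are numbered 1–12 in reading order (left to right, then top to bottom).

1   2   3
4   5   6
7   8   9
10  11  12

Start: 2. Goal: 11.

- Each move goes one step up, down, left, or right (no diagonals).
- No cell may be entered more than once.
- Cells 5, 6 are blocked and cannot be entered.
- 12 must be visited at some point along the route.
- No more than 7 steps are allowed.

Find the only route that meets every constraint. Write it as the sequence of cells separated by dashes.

The 7-move cap with required stops at 12 leaves no slack for detours.
Route from 2: left 1 to 1, down 2 to 7, right 2 to 9, down 1 to 12, left 1 to 11 — 7 moves in all.
Check: all required cells visited; 7 ≤ 7 moves.

2 - 1 - 4 - 7 - 8 - 9 - 12 - 11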